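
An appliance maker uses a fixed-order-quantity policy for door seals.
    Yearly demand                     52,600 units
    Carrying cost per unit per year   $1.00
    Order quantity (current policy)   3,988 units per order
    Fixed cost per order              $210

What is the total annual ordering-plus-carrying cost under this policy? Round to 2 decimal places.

$4,763.81

Annual ordering cost = (D/Q)·S = (52,600/3,988) × 210 = $2,769.81
Annual holding cost  = (Q/2)·H = (3,988/2) × 1 = $1,994.00
Total = $2,769.81 + $1,994.00 = $4,763.81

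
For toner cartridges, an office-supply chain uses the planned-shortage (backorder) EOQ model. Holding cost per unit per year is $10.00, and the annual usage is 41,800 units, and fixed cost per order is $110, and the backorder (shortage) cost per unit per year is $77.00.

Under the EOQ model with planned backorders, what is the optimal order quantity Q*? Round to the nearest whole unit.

Basic EOQ = √(2·41,800·110/10) = 958.958
Backorder adjustment √((H+b)/b) = √((10+77)/77) = 1.0630
Q* = 958.958 × 1.0630 ≈ 1,019.33

1,019 units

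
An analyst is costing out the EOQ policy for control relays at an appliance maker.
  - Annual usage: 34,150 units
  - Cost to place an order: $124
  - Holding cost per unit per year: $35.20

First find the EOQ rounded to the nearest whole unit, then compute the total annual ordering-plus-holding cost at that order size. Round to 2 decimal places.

2DS/H = 2·34,150·124/35.2 = 240,602.27
EOQ = √240,602.27 ≈ 490.51 → Q = 491 units
Annual ordering cost = (D/Q)·S = (34,150/491) × 124 = $8,624.44
Annual holding cost  = (Q/2)·H = (491/2) × 35.2 = $8,641.60
Total = $8,624.44 + $8,641.60 = $17,266.04

$17,266.04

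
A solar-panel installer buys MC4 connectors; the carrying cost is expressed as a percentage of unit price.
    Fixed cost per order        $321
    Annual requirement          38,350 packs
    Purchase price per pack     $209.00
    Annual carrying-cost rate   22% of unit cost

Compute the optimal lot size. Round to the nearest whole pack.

H = i·C = 0.22 × $209 = $45.9800 per pack-year
2DS/H = 2·38,350·321/45.98 = 535,465.42
EOQ = √535,465.42 ≈ 731.76

732 packs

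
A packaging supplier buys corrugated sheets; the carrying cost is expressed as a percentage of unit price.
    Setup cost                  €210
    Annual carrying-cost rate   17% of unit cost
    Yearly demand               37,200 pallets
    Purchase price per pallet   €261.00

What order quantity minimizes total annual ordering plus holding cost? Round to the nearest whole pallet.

593 pallets

Carrying cost H = €261 × 17% = €44.3700/pallet/yr
2DS/H = 2·37,200·210/44.37 = 352,129.82
EOQ = √352,129.82 ≈ 593.41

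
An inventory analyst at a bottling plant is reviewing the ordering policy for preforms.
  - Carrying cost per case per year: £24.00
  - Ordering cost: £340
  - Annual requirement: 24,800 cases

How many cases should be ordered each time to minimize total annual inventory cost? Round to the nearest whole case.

Optimal lot size Q* = (2 × 24,800 × £340 / £24)^½ ≈ 838.25

838 cases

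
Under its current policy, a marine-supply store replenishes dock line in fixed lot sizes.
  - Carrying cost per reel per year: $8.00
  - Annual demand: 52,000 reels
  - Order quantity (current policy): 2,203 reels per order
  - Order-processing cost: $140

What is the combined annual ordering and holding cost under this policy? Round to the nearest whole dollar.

$12,117

Orders/yr = 52,000/2,203 = 23.604; ordering cost = 23.604 × $140 = $3,304.58
Average inventory = 2,203/2 = 1101.5; holding cost = 1101.5 × $8 = $8,812.00
Total = $3,304.58 + $8,812.00 = $12,116.58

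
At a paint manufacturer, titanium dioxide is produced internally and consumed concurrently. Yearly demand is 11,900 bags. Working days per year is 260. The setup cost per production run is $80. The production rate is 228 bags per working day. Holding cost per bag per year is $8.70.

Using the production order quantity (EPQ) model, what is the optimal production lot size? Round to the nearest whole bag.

Daily demand d = 11,900/260 = 45.769; p = 228; 1 − d/p = 0.79926
EPQ = √(2DS / (H(1 − d/p)))
    = √(2 × 11,900 × 80 / (8.7 × 0.79926)) ≈ 523.28

523 bags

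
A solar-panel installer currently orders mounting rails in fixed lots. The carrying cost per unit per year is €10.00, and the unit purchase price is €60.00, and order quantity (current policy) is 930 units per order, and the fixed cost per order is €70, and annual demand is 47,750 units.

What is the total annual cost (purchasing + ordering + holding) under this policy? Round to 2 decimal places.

Orders/yr = 47,750/930 = 51.344; ordering cost = 51.344 × €70 = €3,594.09
Average inventory = 930/2 = 465; holding cost = 465 × €10 = €4,650.00
Purchase cost = D·C = 47,750 × 60 = €2,865,000.00
Total = €3,594.09 + €4,650.00 + €2,865,000.00 = €2,873,244.09

€2,873,244.09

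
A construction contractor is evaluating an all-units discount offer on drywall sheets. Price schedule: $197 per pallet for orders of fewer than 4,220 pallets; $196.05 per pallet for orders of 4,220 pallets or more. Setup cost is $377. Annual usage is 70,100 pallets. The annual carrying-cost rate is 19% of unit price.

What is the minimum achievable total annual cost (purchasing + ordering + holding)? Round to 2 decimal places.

H₁ = 19%×$197 = $37.4300;  H₂ = 19%×$196.05 = $37.2495
EOQ₁ = √(2×70,100×377/37.4300) = 1,188.32  (< 4,220, feasible at tier 1)
EOQ₂ = √(2×70,100×377/37.2495) = 1,191.20  (< 4,220 → use Q = 4,220 at tier-2 price)
TC(tier 1 (EOQ₁), Q≈1,188.3) = $13,854,178.96
TC(tier 2, Q≈4,220.0) = $13,827,963.93
Minimum at tier 2: $13,827,963.93

$13,827,963.93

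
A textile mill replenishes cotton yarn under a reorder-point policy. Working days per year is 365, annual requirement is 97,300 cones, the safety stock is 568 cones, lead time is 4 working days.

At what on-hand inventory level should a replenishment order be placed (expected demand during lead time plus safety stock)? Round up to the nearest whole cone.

Daily demand d = 97,300 / 365 = 266.575 cones/day
Demand during lead time = 266.575 × 4 = 1,066.30
Reorder point = 1,066.30 + 568 = 1,634.30 → round up

1,635 cones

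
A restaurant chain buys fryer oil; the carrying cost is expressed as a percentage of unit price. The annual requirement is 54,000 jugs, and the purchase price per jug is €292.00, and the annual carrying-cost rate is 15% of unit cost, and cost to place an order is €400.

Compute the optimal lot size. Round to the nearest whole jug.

Holding cost per jug per year: H = 15% × €292 = €43.8000
Q* = √(2·D·S / H) = √(2·54,000·400 / 43.8) = √986,301.4 ≈ 993.13

993 jugs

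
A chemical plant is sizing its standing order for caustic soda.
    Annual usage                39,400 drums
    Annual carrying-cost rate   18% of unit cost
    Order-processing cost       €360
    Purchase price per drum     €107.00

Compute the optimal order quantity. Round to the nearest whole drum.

Carrying cost H = €107 × 18% = €19.2600/drum/yr
Optimal lot size Q* = (2 × 39,400 × €360 / €19.26)^½ ≈ 1,213.63

1,214 drums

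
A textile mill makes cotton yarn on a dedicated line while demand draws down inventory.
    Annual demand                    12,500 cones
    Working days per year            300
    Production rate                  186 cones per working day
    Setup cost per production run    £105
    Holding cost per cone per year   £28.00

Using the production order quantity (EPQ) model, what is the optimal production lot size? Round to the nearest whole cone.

348 cones

d = 12,500/300 = 41.6667 cones/day;  effective holding cost H(1 − d/p) = 28·(1 − 41.6667/186) = 21.72760
Q* = √(2DS / H_eff) = √(2·12,500·105 / 21.72760) ≈ 347.58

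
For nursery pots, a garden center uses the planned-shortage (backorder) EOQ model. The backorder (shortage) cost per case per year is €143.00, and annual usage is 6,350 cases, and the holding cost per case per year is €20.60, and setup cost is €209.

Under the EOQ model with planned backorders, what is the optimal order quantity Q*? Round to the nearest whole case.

Q* = √(2DS/H) · √((H + b)/b)
   = √(2 × 6,350 × 209 / 20.6) · √((20.6 + 143) / 143)
   = 358.956 × 1.0696 ≈ 383.94

384 cases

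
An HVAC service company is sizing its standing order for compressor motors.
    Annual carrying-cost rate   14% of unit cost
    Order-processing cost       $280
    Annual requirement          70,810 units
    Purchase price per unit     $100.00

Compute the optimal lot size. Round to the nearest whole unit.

Holding cost per unit per year: H = 14% × $100 = $14.0000
Q* = √(2·D·S / H) = √(2·70,810·280 / 14) = √2,832,400.0 ≈ 1,682.97

1,683 units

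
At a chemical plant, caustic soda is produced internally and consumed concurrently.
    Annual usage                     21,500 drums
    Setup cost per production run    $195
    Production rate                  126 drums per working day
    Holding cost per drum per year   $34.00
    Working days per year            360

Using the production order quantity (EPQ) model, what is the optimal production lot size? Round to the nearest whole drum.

685 drums

d = 21,500/360 = 59.7222 drums/day;  effective holding cost H(1 − d/p) = 34·(1 − 59.7222/126) = 17.88448
Q* = √(2DS / H_eff) = √(2·21,500·195 / 17.88448) ≈ 684.72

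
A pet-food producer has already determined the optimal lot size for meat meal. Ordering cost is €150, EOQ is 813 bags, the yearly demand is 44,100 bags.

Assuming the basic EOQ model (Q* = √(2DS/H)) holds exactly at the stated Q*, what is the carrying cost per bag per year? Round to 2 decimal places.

EOQ relation: Q² = 2DS/H, so rearrange for the unknown.
H = 2DS / Q² = 2 × 44,100 × 150 / 813² = 20.0161

€20.02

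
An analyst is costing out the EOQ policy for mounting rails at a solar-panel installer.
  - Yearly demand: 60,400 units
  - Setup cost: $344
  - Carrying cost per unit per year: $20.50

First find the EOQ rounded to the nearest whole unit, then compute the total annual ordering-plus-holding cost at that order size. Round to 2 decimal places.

$29,187.01

Optimal lot size Q* = (2 × 60,400 × $344 / $20.5)^½ ≈ 1,423.76 → Q = 1,424 units
Ordering: D/Q × S = 60,400/1,424 × $344 = $14,591.01
Holding:  Q/2 × H = 1,424/2 × $20.5 = $14,596.00
Total = $14,591.01 + $14,596.00 = $29,187.01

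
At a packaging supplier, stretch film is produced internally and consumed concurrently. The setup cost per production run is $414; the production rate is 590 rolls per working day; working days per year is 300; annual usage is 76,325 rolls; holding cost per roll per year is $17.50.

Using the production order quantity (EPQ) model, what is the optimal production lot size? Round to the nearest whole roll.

Daily demand d = 76,325/300 = 254.417; p = 590; 1 − d/p = 0.56879
EPQ = √(2DS / (H(1 − d/p)))
    = √(2 × 76,325 × 414 / (17.5 × 0.56879)) ≈ 2,519.74

2,520 rolls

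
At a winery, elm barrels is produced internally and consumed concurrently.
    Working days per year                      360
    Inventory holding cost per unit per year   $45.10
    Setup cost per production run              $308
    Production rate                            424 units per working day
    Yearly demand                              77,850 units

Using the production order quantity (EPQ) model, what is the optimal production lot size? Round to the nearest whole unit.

1,473 units

d = 77,850/360 = 216.2500 units/day;  effective holding cost H(1 − d/p) = 45.1·(1 − 216.2500/424) = 22.09794
Q* = √(2DS / H_eff) = √(2·77,850·308 / 22.09794) ≈ 1,473.14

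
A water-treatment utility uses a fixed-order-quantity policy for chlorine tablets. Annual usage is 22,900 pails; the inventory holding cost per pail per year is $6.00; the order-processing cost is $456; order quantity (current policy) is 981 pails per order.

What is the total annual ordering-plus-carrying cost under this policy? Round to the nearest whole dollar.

$13,588

Ordering: D/Q × S = 22,900/981 × $456 = $10,644.65
Holding:  Q/2 × H = 981/2 × $6 = $2,943.00
Total = $10,644.65 + $2,943.00 = $13,587.65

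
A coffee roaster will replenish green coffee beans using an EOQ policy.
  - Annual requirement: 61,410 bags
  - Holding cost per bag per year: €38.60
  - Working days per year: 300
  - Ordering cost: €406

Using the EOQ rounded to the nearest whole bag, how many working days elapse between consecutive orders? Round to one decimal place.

5.6 days

Optimal lot size Q* = (2 × 61,410 × €406 / €38.6)^½ ≈ 1,136.59 → Q = 1,137 bags
Cycle time = (working days × Q)/D = (300 × 1,137) / 61,410 = 5.554 days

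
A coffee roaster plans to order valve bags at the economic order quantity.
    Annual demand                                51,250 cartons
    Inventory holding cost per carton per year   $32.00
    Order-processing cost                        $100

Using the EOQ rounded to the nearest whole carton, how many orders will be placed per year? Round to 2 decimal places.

Optimal lot size Q* = (2 × 51,250 × $100 / $32)^½ ≈ 565.96 → Q = 566
Orders per year = D/Q = 51,250 / 566 = 90.548

90.55 orders per year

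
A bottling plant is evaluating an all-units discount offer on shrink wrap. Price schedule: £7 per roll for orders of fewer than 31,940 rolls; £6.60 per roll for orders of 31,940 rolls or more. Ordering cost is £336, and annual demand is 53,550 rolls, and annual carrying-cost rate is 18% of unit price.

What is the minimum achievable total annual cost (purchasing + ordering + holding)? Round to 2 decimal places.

H₁ = 18%×£7 = £1.2600;  H₂ = 18%×£6.60 = £1.1880
EOQ₁ = √(2×53,550×336/1.2600) = 5,344.16  (< 31,940, feasible at tier 1)
EOQ₂ = √(2×53,550×336/1.1880) = 5,503.72  (< 31,940 → use Q = 31,940 at tier-2 price)
TC(tier 1 (EOQ₁), Q≈5,344.2) = £381,583.64
TC(tier 2, Q≈31,940.0) = £372,965.69
Minimum at tier 2: £372,965.69

£372,965.69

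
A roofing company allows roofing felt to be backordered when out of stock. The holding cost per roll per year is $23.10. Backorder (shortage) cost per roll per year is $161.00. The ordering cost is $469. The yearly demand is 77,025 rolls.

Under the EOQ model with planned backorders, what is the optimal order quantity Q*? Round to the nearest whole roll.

Q* = √(2DS/H) · √((H + b)/b)
   = √(2 × 77,025 × 469 / 23.1) · √((23.1 + 161) / 161)
   = 1,768.525 × 1.0693 ≈ 1,891.15

1,891 rolls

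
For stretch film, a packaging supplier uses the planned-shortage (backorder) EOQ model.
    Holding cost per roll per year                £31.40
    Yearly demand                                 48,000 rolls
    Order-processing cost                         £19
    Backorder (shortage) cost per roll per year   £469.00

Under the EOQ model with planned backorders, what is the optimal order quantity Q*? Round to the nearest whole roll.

249 rolls

Basic EOQ = √(2·48,000·19/31.4) = 241.017
Backorder adjustment √((H+b)/b) = √((31.4+469)/469) = 1.0329
Q* = 241.017 × 1.0329 ≈ 248.95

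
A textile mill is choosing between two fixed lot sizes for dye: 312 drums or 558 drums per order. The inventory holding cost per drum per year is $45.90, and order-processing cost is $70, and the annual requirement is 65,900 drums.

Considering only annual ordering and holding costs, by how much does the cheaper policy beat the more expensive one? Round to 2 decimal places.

$872.53

TC(Q) = (D/Q)S + (Q/2)H
TC(312) = (65,900/312)×70 + (312/2)×45.9 = $21,945.66
TC(558) = (65,900/558)×70 + (558/2)×45.9 = $21,073.13
Lots of 558 are cheaper by $872.53.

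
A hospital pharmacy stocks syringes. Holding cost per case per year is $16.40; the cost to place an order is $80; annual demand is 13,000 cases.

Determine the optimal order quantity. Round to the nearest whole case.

356 cases

Optimal lot size Q* = (2 × 13,000 × $80 / $16.4)^½ ≈ 356.13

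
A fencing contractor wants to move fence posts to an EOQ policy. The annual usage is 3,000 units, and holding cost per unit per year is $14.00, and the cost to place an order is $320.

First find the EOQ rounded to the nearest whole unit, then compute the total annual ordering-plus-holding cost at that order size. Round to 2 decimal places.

$5,184.59

2DS/H = 2·3,000·320/14 = 137,142.86
EOQ = √137,142.86 ≈ 370.33 → Q = 370 units
Orders/yr = 3,000/370 = 8.108; ordering cost = 8.108 × $320 = $2,594.59
Average inventory = 370/2 = 185; holding cost = 185 × $14 = $2,590.00
Total = $2,594.59 + $2,590.00 = $5,184.59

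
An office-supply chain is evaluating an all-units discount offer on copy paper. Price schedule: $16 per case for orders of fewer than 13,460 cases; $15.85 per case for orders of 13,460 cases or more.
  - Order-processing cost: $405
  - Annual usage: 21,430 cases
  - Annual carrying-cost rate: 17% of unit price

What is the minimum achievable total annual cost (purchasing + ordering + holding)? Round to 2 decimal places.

$349,751.29

H₁ = 17%×$16 = $2.7200;  H₂ = 17%×$15.85 = $2.6945
EOQ₁ = √(2×21,430×405/2.7200) = 2,526.21  (< 13,460, feasible at tier 1)
EOQ₂ = √(2×21,430×405/2.6945) = 2,538.13  (< 13,460 → use Q = 13,460 at tier-2 price)
TC(tier 1 (EOQ₁), Q≈2,526.2) = $349,751.29
TC(tier 2, Q≈13,460.0) = $358,444.30
Minimum at tier 1 (EOQ₁): $349,751.29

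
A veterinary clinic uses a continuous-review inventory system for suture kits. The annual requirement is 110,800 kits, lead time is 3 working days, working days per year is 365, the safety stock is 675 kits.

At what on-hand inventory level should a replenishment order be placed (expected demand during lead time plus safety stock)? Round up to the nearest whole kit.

Daily demand d = 110,800 / 365 = 303.562 kits/day
Demand during lead time = 303.562 × 3 = 910.68
Reorder point = 910.68 + 675 = 1,585.68 → round up

1,586 kits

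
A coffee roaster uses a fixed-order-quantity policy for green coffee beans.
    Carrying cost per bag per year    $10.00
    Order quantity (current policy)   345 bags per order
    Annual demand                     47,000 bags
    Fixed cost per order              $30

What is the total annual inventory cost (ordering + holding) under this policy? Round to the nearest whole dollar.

Ordering: D/Q × S = 47,000/345 × $30 = $4,086.96
Holding:  Q/2 × H = 345/2 × $10 = $1,725.00
Total = $4,086.96 + $1,725.00 = $5,811.96

$5,812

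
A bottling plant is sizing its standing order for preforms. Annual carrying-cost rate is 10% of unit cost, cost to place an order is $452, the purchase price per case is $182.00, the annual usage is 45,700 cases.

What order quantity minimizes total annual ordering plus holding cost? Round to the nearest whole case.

1,507 cases

Holding cost per case per year: H = 10% × $182 = $18.2000
Q* = √(2·D·S / H) = √(2·45,700·452 / 18.2) = √2,269,934.1 ≈ 1,506.63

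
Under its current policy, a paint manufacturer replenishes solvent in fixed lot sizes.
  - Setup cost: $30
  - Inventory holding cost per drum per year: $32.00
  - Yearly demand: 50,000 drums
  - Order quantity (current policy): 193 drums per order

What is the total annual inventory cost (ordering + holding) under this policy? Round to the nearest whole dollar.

$10,860

Ordering: D/Q × S = 50,000/193 × $30 = $7,772.02
Holding:  Q/2 × H = 193/2 × $32 = $3,088.00
Total = $7,772.02 + $3,088.00 = $10,860.02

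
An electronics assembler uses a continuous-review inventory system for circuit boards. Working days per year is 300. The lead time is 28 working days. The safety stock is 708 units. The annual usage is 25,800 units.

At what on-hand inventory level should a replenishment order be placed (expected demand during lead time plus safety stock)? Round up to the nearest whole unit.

Daily demand d = 25,800 / 300 = 86.000 units/day
Demand during lead time = 86.000 × 28 = 2,408.00
Reorder point = 2,408.00 + 708 = 3,116.00 → round up

3,116 units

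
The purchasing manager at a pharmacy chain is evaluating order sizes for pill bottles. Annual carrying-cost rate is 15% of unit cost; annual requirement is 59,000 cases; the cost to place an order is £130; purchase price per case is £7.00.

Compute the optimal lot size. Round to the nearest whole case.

3,822 cases

H = i·C = 0.15 × £7 = £1.0500 per case-year
Q* = √(2·D·S / H) = √(2·59,000·130 / 1.05) = √14,609,523.8 ≈ 3,822.24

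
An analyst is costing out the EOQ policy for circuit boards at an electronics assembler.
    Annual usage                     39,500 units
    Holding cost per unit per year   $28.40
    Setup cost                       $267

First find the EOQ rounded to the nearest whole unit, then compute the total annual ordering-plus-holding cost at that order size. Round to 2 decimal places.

$24,475.32

2DS/H = 2·39,500·267/28.4 = 742,711.27
EOQ = √742,711.27 ≈ 861.81 → Q = 862 units
Ordering: D/Q × S = 39,500/862 × $267 = $12,234.92
Holding:  Q/2 × H = 862/2 × $28.4 = $12,240.40
Total = $12,234.92 + $12,240.40 = $24,475.32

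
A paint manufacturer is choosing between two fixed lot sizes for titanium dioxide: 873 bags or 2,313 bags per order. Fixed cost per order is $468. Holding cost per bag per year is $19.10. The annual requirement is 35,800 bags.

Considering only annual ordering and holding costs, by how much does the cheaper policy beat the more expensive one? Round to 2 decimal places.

For each Q, cost = (D/Q)·S + (Q/2)·H.
TC(873) = (35,800/873)×468 + (873/2)×19.1 = $27,528.90
TC(2,313) = (35,800/2,313)×468 + (2,313/2)×19.1 = $29,332.73
Lots of 873 are cheaper by $1,803.83.

$1,803.83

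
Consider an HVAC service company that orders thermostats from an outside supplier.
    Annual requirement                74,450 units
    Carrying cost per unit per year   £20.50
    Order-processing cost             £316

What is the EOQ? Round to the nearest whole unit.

1,515 units

Optimal lot size Q* = (2 × 74,450 × £316 / £20.5)^½ ≈ 1,515.00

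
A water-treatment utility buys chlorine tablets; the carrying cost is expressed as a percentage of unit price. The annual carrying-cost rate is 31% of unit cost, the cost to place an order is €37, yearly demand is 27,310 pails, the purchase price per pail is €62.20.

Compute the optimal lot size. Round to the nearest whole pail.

324 pails

H = i·C = 0.31 × €62.2 = €19.2820 per pail-year
2DS/H = 2·27,310·37/19.282 = 104,809.67
EOQ = √104,809.67 ≈ 323.74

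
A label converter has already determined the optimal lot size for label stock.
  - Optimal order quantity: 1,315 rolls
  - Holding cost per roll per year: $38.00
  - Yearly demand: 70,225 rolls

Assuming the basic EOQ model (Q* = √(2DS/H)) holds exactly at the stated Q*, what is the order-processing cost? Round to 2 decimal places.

EOQ relation: Q² = 2DS/H, so rearrange for the unknown.
S = Q²H / (2D) = 1,315² × 38 / (2 × 70,225) = 467.8572

$467.86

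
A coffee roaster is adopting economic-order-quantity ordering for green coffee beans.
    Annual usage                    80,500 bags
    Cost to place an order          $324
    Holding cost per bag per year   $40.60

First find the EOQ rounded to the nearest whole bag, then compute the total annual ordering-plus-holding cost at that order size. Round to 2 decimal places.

EOQ = √(2DS/H) = √(2 × 80,500 × 324 / 40.6)
    = √(1,284,827.59) ≈ 1,133.50 → Q = 1,134 bags
Annual ordering cost = (D/Q)·S = (80,500/1,134) × 324 = $23,000.00
Annual holding cost  = (Q/2)·H = (1,134/2) × 40.6 = $23,020.20
Total = $23,000.00 + $23,020.20 = $46,020.20

$46,020.20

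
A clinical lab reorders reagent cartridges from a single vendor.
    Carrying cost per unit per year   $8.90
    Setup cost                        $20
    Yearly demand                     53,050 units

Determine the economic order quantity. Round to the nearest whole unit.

488 units

Optimal lot size Q* = (2 × 53,050 × $20 / $8.9)^½ ≈ 488.29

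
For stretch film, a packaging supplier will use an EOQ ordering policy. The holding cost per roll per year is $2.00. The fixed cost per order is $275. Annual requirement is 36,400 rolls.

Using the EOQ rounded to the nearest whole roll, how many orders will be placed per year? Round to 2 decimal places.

11.50 orders per year

2DS/H = 2·36,400·275/2 = 10,010,000.00
EOQ = √10,010,000.00 ≈ 3,163.86 → Q = 3,164
Orders per year = D/Q = 36,400 / 3,164 = 11.504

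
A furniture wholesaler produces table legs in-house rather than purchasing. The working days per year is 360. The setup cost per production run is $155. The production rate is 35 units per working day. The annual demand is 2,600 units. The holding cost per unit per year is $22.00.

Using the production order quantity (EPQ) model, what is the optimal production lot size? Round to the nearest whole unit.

215 units

Daily demand d = 2,600/360 = 7.222; p = 35; 1 − d/p = 0.79365
EPQ = √(2DS / (H(1 − d/p)))
    = √(2 × 2,600 × 155 / (22 × 0.79365)) ≈ 214.85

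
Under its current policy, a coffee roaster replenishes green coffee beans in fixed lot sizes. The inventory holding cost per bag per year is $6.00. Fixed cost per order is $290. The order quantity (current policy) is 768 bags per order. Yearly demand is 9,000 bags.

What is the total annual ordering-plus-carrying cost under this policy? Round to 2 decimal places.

Orders/yr = 9,000/768 = 11.719; ordering cost = 11.719 × $290 = $3,398.44
Average inventory = 768/2 = 384; holding cost = 384 × $6 = $2,304.00
Total = $3,398.44 + $2,304.00 = $5,702.44

$5,702.44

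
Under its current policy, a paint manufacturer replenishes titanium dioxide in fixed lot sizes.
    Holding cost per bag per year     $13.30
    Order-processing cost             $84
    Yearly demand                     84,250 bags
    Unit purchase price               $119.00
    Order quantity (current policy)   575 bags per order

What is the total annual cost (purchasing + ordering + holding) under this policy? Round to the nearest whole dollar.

$10,041,882

Annual ordering cost = (D/Q)·S = (84,250/575) × 84 = $12,307.83
Annual holding cost  = (Q/2)·H = (575/2) × 13.3 = $3,823.75
Purchase cost = D·C = 84,250 × 119 = $10,025,750.00
Total = $12,307.83 + $3,823.75 + $10,025,750.00 = $10,041,881.58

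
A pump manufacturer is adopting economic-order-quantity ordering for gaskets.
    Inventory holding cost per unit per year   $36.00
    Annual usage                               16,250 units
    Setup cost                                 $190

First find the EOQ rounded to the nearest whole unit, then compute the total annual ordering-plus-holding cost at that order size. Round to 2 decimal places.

Optimal lot size Q* = (2 × 16,250 × $190 / $36)^½ ≈ 414.16 → Q = 414 units
Annual ordering cost = (D/Q)·S = (16,250/414) × 190 = $7,457.73
Annual holding cost  = (Q/2)·H = (414/2) × 36 = $7,452.00
Total = $7,457.73 + $7,452.00 = $14,909.73

$14,909.73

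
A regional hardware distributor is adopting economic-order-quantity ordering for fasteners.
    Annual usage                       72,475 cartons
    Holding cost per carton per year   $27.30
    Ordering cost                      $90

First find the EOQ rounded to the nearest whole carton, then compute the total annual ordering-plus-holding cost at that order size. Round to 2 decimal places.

$18,871.73

2DS/H = 2·72,475·90/27.3 = 477,857.14
EOQ = √477,857.14 ≈ 691.27 → Q = 691 cartons
Orders/yr = 72,475/691 = 104.884; ordering cost = 104.884 × $90 = $9,439.58
Average inventory = 691/2 = 345.5; holding cost = 345.5 × $27.3 = $9,432.15
Total = $9,439.58 + $9,432.15 = $18,871.73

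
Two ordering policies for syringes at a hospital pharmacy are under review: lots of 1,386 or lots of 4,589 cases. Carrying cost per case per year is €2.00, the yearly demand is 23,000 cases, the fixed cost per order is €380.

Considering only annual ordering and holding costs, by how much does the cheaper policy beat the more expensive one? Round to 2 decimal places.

For each Q, cost = (D/Q)·S + (Q/2)·H.
TC(1,386) = (23,000/1,386)×380 + (1,386/2)×2 = €7,691.92
TC(4,589) = (23,000/4,589)×380 + (4,589/2)×2 = €6,493.55
|ΔTC| = |€7,691.92 − €6,493.55| = €1,198.36

€1,198.36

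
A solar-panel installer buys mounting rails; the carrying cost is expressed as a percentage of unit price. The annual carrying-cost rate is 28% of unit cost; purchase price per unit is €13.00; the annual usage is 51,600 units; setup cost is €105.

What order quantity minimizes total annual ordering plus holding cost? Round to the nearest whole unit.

1,725 units

H = i·C = 0.28 × €13 = €3.6400 per unit-year
EOQ = √(2DS/H) = √(2 × 51,600 × 105 / 3.64)
    = √(2,976,923.08) ≈ 1,725.38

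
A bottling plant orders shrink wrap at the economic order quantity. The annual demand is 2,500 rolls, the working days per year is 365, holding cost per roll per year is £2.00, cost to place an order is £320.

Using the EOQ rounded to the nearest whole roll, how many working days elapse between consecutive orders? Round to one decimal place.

130.5 days

Q* = √(2·D·S / H) = √(2·2,500·320 / 2) = √800,000.0 ≈ 894.43 → Q = 894 rolls
Days between orders = 365 / (D/Q) = 365 / 2.796 ≈ 130.524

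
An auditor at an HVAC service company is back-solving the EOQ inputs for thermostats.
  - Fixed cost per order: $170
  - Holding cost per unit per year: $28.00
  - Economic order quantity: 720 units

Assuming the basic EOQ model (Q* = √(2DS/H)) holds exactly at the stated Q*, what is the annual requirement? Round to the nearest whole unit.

From Q* = √(2DS/H) ⇒ Q*² = 2DS/H.
D = Q²H / (2S) = 720² × 28 / (2 × 170) = 42,691.76

42,692 units per year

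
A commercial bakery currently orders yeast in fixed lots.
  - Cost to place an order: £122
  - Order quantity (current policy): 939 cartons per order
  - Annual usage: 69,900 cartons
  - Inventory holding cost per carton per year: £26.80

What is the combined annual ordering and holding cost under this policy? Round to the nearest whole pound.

£21,664

Orders/yr = 69,900/939 = 74.441; ordering cost = 74.441 × £122 = £9,081.79
Average inventory = 939/2 = 469.5; holding cost = 469.5 × £26.8 = £12,582.60
Total = £9,081.79 + £12,582.60 = £21,664.39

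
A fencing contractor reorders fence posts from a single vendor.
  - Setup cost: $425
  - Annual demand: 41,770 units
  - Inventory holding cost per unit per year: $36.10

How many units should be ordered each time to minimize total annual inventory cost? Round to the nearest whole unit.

992 units

EOQ = √(2DS/H) = √(2 × 41,770 × 425 / 36.1)
    = √(983,504.16) ≈ 991.72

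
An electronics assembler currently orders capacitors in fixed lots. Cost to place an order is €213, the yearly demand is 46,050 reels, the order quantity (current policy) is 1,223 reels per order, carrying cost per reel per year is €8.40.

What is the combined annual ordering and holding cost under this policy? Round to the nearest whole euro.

€13,157

Ordering: D/Q × S = 46,050/1,223 × €213 = €8,020.16
Holding:  Q/2 × H = 1,223/2 × €8.4 = €5,136.60
Total = €8,020.16 + €5,136.60 = €13,156.76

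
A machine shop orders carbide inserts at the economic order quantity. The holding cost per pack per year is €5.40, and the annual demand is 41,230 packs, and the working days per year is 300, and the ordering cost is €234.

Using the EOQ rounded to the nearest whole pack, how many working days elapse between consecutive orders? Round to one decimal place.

2DS/H = 2·41,230·234/5.4 = 3,573,266.67
EOQ = √3,573,266.67 ≈ 1,890.31 → Q = 1,890 packs
Cycle time = (working days × Q)/D = (300 × 1,890) / 41,230 = 13.752 days

13.8 days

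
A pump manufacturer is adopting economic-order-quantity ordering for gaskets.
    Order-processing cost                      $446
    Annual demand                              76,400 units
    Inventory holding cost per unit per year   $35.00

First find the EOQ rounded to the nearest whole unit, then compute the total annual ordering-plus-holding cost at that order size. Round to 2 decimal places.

$48,838.59

Optimal lot size Q* = (2 × 76,400 × $446 / $35)^½ ≈ 1,395.39 → Q = 1,395 units
Ordering: D/Q × S = 76,400/1,395 × $446 = $24,426.09
Holding:  Q/2 × H = 1,395/2 × $35 = $24,412.50
Total = $24,426.09 + $24,412.50 = $48,838.59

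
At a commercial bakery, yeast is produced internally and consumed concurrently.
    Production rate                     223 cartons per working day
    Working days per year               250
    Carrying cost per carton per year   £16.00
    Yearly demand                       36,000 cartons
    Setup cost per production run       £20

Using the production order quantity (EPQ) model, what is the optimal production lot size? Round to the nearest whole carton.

Daily demand d = 36,000/250 = 144.000; p = 223; 1 − d/p = 0.35426
EPQ = √(2DS / (H(1 − d/p)))
    = √(2 × 36,000 × 20 / (16 × 0.35426)) ≈ 504.03

504 cartons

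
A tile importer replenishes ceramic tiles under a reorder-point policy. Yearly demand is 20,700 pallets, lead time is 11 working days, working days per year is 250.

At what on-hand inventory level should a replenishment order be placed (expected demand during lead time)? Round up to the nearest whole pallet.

Daily demand d = 20,700 / 250 = 82.800 pallets/day
Demand during lead time = 82.800 × 11 = 910.80
Reorder point = 910.80 → round up

911 pallets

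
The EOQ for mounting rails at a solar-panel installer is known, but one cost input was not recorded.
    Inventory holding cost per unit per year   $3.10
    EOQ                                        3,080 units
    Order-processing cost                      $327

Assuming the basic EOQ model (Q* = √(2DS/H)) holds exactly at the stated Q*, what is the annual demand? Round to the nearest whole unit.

Since Q* = (2DS/H)^½, squaring gives Q*²·H = 2DS.
D = Q²H / (2S) = 3,080² × 3.1 / (2 × 327) = 44,966.12

44,966 units per year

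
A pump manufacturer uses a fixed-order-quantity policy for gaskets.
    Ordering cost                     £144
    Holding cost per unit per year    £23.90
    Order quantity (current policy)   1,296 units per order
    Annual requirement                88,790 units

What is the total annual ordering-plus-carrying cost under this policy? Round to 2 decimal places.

£25,352.76

Ordering: D/Q × S = 88,790/1,296 × £144 = £9,865.56
Holding:  Q/2 × H = 1,296/2 × £23.9 = £15,487.20
Total = £9,865.56 + £15,487.20 = £25,352.76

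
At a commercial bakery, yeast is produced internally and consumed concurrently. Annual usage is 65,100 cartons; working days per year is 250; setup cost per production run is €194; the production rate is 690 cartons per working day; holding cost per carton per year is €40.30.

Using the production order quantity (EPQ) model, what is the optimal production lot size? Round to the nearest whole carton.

d = 65,100/250 = 260.4000 cartons/day;  effective holding cost H(1 − d/p) = 40.3·(1 − 260.4000/690) = 25.09113
Q* = √(2DS / H_eff) = √(2·65,100·194 / 25.09113) ≈ 1,003.34

1,003 cartons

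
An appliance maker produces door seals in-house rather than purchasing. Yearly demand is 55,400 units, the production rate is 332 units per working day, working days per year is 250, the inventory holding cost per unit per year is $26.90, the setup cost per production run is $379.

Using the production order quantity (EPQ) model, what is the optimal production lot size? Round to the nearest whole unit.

d = 55,400/250 = 221.6000 units/day;  effective holding cost H(1 − d/p) = 26.9·(1 − 221.6000/332) = 8.94506
Q* = √(2DS / H_eff) = √(2·55,400·379 / 8.94506) ≈ 2,166.70

2,167 units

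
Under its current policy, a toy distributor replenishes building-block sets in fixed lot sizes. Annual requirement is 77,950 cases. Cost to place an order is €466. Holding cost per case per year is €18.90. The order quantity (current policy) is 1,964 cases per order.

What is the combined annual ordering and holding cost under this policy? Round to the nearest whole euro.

Ordering: D/Q × S = 77,950/1,964 × €466 = €18,495.26
Holding:  Q/2 × H = 1,964/2 × €18.9 = €18,559.80
Total = €18,495.26 + €18,559.80 = €37,055.06

€37,055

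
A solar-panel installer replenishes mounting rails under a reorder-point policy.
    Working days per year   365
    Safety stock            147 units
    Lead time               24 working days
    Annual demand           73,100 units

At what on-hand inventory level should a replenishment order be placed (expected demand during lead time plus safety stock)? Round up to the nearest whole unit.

4,954 units

Daily demand d = 73,100 / 365 = 200.274 units/day
Demand during lead time = 200.274 × 24 = 4,806.58
Reorder point = 4,806.58 + 147 = 4,953.58 → round up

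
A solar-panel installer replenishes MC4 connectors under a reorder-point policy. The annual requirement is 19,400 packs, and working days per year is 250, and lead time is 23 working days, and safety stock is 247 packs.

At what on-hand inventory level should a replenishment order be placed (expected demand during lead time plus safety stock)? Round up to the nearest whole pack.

Daily demand d = 19,400 / 250 = 77.600 packs/day
Demand during lead time = 77.600 × 23 = 1,784.80
Reorder point = 1,784.80 + 247 = 2,031.80 → round up

2,032 packs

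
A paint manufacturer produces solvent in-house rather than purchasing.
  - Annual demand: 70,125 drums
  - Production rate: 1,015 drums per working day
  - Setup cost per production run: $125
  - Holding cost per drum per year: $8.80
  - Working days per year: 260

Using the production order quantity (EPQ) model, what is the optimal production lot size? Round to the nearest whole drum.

1,647 drums

Daily demand d = 70,125/260 = 269.712; p = 1015; 1 − d/p = 0.73427
EPQ = √(2DS / (H(1 − d/p)))
    = √(2 × 70,125 × 125 / (8.8 × 0.73427)) ≈ 1,647.16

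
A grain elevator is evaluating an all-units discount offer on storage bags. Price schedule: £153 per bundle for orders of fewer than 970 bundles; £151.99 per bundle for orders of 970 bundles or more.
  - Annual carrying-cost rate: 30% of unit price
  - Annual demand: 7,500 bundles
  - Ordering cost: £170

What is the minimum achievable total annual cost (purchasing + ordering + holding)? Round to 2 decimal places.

£1,158,318.73

H₁ = 30%×£153 = £45.9000;  H₂ = 30%×£151.99 = £45.5970
EOQ₁ = √(2×7,500×170/45.9000) = 235.70  (< 970, feasible at tier 1)
EOQ₂ = √(2×7,500×170/45.5970) = 236.48  (< 970 → use Q = 970 at tier-2 price)
TC(tier 1 (EOQ₁), Q≈235.7) = £1,158,318.73
TC(tier 2, Q≈970.0) = £1,163,353.98
Minimum at tier 1 (EOQ₁): £1,158,318.73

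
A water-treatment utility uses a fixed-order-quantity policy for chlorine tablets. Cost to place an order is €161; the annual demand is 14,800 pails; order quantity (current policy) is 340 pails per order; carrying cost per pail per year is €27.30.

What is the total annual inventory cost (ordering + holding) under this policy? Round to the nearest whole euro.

€11,649

Ordering: D/Q × S = 14,800/340 × €161 = €7,008.24
Holding:  Q/2 × H = 340/2 × €27.3 = €4,641.00
Total = €7,008.24 + €4,641.00 = €11,649.24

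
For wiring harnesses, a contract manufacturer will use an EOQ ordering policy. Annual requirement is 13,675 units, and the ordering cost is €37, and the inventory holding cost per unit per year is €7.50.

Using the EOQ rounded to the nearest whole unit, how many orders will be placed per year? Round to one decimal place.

37.3 orders per year

Optimal lot size Q* = (2 × 13,675 × €37 / €7.5)^½ ≈ 367.32 → Q = 367
Orders per year = D/Q = 13,675 / 367 = 37.262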